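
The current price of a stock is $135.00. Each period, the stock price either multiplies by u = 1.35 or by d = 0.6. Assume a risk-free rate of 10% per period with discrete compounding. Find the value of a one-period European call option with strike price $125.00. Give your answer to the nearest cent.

$34.70

Risk-neutral probability p = (1 + 0.1 − 0.6)/(1.35 − 0.6) = 0.5000/0.7500 = 0.6667
Terminal stock prices: S_u = 182.2, S_d = 81
Terminal payoffs (S − K): max(57.25, 0) = 57.25, max(-44, 0) = 0
Node 0 (S = 135): V_0 = 1/1.1·[0.6667·57.2500 + 0.3333·0.0000] = 34.6970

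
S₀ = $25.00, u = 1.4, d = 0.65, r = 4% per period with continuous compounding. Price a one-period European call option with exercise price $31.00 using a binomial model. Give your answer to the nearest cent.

Risk-neutral probability p = (e^0.04 − 0.65)/(1.4 − 0.65) = 0.3908/0.7500 = 0.5211
Terminal stock prices: S_u = 35, S_d = 16.25
Terminal payoffs (S − K): max(4, 0) = 4, max(-14.75, 0) = 0
Node 0 (S = 25): V_0 = e^(−0.04)·[0.5211·4.0000 + 0.4789·0.0000] = 2.0026

$2.00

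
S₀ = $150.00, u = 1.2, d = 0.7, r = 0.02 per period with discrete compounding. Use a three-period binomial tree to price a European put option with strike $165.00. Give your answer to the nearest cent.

$28.75

Risk-neutral probability p = (1 + 0.02 − 0.7)/(1.2 − 0.7) = 0.3200/0.5000 = 0.6400
Terminal stock prices: S_uuu = 259.2, S_uud = 151.2, S_udd = 88.2, S_ddd = 51.45
Terminal payoffs (K − S): max(-94.2, 0) = 0, max(13.8, 0) = 13.8, max(76.8, 0) = 76.8, max(113.6, 0) = 113.6
Node uu (S = 216): V_uu = 1/1.02·[0.6400·0.0000 + 0.3600·13.8000] = 4.8706
Node ud (S = 126): V_ud = 1/1.02·[0.6400·13.8000 + 0.3600·76.8000] = 35.7647
Node dd (S = 73.5): V_dd = 1/1.02·[0.6400·76.8000 + 0.3600·113.5500] = 88.2647
Node u (S = 180): V_u = 1/1.02·[0.6400·4.8706 + 0.3600·35.7647] = 15.6789
Node d (S = 105): V_d = 1/1.02·[0.6400·35.7647 + 0.3600·88.2647] = 53.5928
Node 0 (S = 150): V_0 = 1/1.02·[0.6400·15.6789 + 0.3600·53.5928] = 28.7529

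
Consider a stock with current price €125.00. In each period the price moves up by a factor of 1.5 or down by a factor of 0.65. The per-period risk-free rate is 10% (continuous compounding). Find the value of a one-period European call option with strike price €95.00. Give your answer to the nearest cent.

Risk-neutral probability p = (e^0.1 − 0.65)/(1.5 − 0.65) = 0.4552/0.8500 = 0.5355
Terminal stock prices: S_u = 187.5, S_d = 81.25
Terminal payoffs (S − K): max(92.5, 0) = 92.5, max(-13.75, 0) = 0
Node 0 (S = 125): V_0 = e^(−0.1)·[0.5355·92.5000 + 0.4645·0.0000] = 44.8196

€44.82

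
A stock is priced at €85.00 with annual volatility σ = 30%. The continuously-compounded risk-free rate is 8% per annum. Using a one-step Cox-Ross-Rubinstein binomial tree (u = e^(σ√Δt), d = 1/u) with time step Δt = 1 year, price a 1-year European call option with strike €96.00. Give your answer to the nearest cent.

CRR parameters: u = e^(σ√Δt) = e^(0.3·√1) = 1.3499, d = 1/u = 0.7408
Per-period rate: rΔt = 0.08·1 = 0.08, so R = e^0.08 = 1.0833
Risk-neutral probability p = (e^0.08 − 0.7408)/(1.3499 − 0.7408) = 0.3425/0.6090 = 0.5623
Terminal stock prices: S_u = 114.7, S_d = 62.97
Terminal payoffs (S − K): max(18.74, 0) = 18.74, max(-33.03, 0) = 0
Node 0 (S = 85): V_0 = e^(−0.08)·[0.5623·18.7380 + 0.4377·0.0000] = 9.7265

€9.73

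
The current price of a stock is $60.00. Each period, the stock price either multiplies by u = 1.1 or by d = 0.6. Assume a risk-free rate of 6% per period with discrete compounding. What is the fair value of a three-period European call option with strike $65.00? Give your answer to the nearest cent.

Risk-neutral probability p = (1 + 0.06 − 0.6)/(1.1 − 0.6) = 0.4600/0.5000 = 0.9200
Terminal stock prices: S_uuu = 79.86, S_uud = 43.56, S_udd = 23.76, S_ddd = 12.96
Terminal payoffs (S − K): max(14.86, 0) = 14.86, max(-21.44, 0) = 0, max(-41.24, 0) = 0, max(-52.04, 0) = 0
Node uu (S = 72.6): V_uu = 1/1.06·[0.9200·14.8600 + 0.0800·0.0000] = 12.8974
Node ud (S = 39.6): V_ud = 1/1.06·[0.9200·0.0000 + 0.0800·0.0000] = 0.0000
Node dd (S = 21.6): V_dd = 1/1.06·[0.9200·0.0000 + 0.0800·0.0000] = 0.0000
Node u (S = 66): V_u = 1/1.06·[0.9200·12.8974 + 0.0800·0.0000] = 11.1939
Node d (S = 36): V_d = 1/1.06·[0.9200·0.0000 + 0.0800·0.0000] = 0.0000
Node 0 (S = 60): V_0 = 1/1.06·[0.9200·11.1939 + 0.0800·0.0000] = 9.7155

$9.72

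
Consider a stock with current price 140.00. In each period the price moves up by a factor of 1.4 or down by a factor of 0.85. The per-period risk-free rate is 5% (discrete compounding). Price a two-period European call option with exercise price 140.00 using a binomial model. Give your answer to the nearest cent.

Risk-neutral probability p = (1 + 0.05 − 0.85)/(1.4 − 0.85) = 0.2000/0.5500 = 0.3636
Terminal stock prices: S_uu = 274.4, S_ud = 166.6, S_dd = 101.1
Terminal payoffs (S − K): max(134.4, 0) = 134.4, max(26.6, 0) = 26.6, max(-38.85, 0) = 0
Node u (S = 196): V_u = 1/1.05·[0.3636·134.4000 + 0.6364·26.6000] = 62.6667
Node d (S = 119): V_d = 1/1.05·[0.3636·26.6000 + 0.6364·0.0000] = 9.2121
Node 0 (S = 140): V_0 = 1/1.05·[0.3636·62.6667 + 0.6364·9.2121] = 27.2858

27.29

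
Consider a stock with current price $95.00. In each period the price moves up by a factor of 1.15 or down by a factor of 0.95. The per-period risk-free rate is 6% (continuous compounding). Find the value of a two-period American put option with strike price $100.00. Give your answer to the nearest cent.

$5.00

Risk-neutral probability p = (e^0.06 − 0.95)/(1.15 − 0.95) = 0.1118/0.2000 = 0.5592
Terminal stock prices: S_uu = 125.6, S_ud = 103.8, S_dd = 85.74
Terminal payoffs (K − S): max(-25.64, 0) = 0, max(-3.787, 0) = 0, max(14.26, 0) = 14.26
Node u (S = 109.2): continuation = e^(−0.06)·[0.5592·0.0000 + 0.4408·0.0000] = 0.0000; exercise value = 0.0000 ≤ continuation, so V_u = 0.0000
Node d (S = 90.25): continuation = e^(−0.06)·[0.5592·0.0000 + 0.4408·14.2625] = 5.9210; exercise value = 9.7500 > continuation, so V_d = 9.7500 (exercise)
Node 0 (S = 95): continuation = e^(−0.06)·[0.5592·0.0000 + 0.4408·9.7500] = 4.0477; exercise value = 5.0000 > continuation, so V_0 = 5.0000 (exercise)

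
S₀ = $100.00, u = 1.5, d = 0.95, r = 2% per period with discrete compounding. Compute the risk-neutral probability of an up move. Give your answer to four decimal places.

Risk-neutral probability p = (1 + 0.02 − 0.95)/(1.5 − 0.95) = 0.0700/0.5500 = 0.1273

p = 0.1273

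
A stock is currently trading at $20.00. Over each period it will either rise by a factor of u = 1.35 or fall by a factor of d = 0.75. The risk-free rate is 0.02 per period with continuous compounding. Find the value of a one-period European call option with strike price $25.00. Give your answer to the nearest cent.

$0.88

Risk-neutral probability p = (e^0.02 − 0.75)/(1.35 − 0.75) = 0.2702/0.6000 = 0.4503
Terminal stock prices: S_u = 27, S_d = 15
Terminal payoffs (S − K): max(2, 0) = 2, max(-10, 0) = 0
Node 0 (S = 20): V_0 = e^(−0.02)·[0.4503·2.0000 + 0.5497·0.0000] = 0.8828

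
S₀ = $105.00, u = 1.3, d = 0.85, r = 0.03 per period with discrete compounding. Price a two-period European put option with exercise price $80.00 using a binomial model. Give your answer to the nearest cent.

Risk-neutral probability p = (1 + 0.03 − 0.85)/(1.3 − 0.85) = 0.1800/0.4500 = 0.4000
Terminal stock prices: S_uu = 177.5, S_ud = 116, S_dd = 75.86
Terminal payoffs (K − S): max(-97.45, 0) = 0, max(-36.02, 0) = 0, max(4.138, 0) = 4.138
Node u (S = 136.5): V_u = 1/1.03·[0.4000·0.0000 + 0.6000·0.0000] = 0.0000
Node d (S = 89.25): V_d = 1/1.03·[0.4000·0.0000 + 0.6000·4.1375] = 2.4102
Node 0 (S = 105): V_0 = 1/1.03·[0.4000·0.0000 + 0.6000·2.4102] = 1.4040

$1.40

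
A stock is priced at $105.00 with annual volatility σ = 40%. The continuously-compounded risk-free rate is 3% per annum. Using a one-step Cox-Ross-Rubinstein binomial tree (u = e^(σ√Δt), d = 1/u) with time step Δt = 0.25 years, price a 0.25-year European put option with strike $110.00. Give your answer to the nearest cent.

$12.67

CRR parameters: u = e^(σ√Δt) = e^(0.4·√0.25) = 1.2214, d = 1/u = 0.8187
Per-period rate: rΔt = 0.03·0.25 = 0.0075, so R = e^0.0075 = 1.0075
Risk-neutral probability p = (e^0.0075 − 0.8187)/(1.2214 − 0.8187) = 0.1888/0.4027 = 0.4689
Terminal stock prices: S_u = 128.2, S_d = 85.97
Terminal payoffs (K − S): max(-18.25, 0) = 0, max(24.03, 0) = 24.03
Node 0 (S = 105): V_0 = e^(−0.0075)·[0.4689·0.0000 + 0.5311·24.0333] = 12.6696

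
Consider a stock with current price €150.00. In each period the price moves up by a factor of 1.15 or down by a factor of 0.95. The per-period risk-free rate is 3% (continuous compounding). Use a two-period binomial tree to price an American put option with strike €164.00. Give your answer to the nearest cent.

€14.00

Risk-neutral probability p = (e^0.03 − 0.95)/(1.15 − 0.95) = 0.0805/0.2000 = 0.4023
Terminal stock prices: S_uu = 198.4, S_ud = 163.9, S_dd = 135.4
Terminal payoffs (K − S): max(-34.37, 0) = 0, max(0.125, 0) = 0.125, max(28.62, 0) = 28.62
Node u (S = 172.5): continuation = e^(−0.03)·[0.4023·0.0000 + 0.5977·0.1250] = 0.0725; exercise value = 0.0000 ≤ continuation, so V_u = 0.0725
Node d (S = 142.5): continuation = e^(−0.03)·[0.4023·0.1250 + 0.5977·28.6250] = 16.6531; exercise value = 21.5000 > continuation, so V_d = 21.5000 (exercise)
Node 0 (S = 150): continuation = e^(−0.03)·[0.4023·0.0725 + 0.5977·21.5000] = 12.4996; exercise value = 14.0000 > continuation, so V_0 = 14.0000 (exercise)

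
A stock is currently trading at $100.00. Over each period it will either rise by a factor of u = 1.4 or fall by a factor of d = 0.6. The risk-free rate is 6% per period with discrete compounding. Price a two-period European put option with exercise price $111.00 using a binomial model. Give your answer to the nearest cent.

$23.80

Risk-neutral probability p = (1 + 0.06 − 0.6)/(1.4 − 0.6) = 0.4600/0.8000 = 0.5750
Terminal stock prices: S_uu = 196, S_ud = 84, S_dd = 36
Terminal payoffs (K − S): max(-85, 0) = 0, max(27, 0) = 27, max(75, 0) = 75
Node u (S = 140): V_u = 1/1.06·[0.5750·0.0000 + 0.4250·27.0000] = 10.8255
Node d (S = 60): V_d = 1/1.06·[0.5750·27.0000 + 0.4250·75.0000] = 44.7170
Node 0 (S = 100): V_0 = 1/1.06·[0.5750·10.8255 + 0.4250·44.7170] = 23.8013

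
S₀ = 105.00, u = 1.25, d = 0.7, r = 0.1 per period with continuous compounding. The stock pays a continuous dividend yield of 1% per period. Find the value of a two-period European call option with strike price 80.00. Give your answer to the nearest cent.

Per-period risk-free factor R = e^0.1 = 1.1052; dividend-adjusted growth = e^(0.1−0.01) = 1.0942.
Risk-neutral probability p = (1.0942 − 0.7)/(1.25 − 0.7) = 0.3942/0.5500 = 0.7167
Terminal stock prices: S_uu = 164.1, S_ud = 91.88, S_dd = 51.45
Terminal payoffs (S − K): max(84.06, 0) = 84.06, max(11.88, 0) = 11.88, max(-28.55, 0) = 0
Node u (S = 131.2): V_u = e^(−0.1)·[0.7167·84.0625 + 0.2833·11.8750] = 57.5570
Node d (S = 73.5): V_d = e^(−0.1)·[0.7167·11.8750 + 0.2833·0.0000] = 7.7007
Node 0 (S = 105): V_0 = e^(−0.1)·[0.7167·57.5570 + 0.2833·7.7007] = 39.2987

39.30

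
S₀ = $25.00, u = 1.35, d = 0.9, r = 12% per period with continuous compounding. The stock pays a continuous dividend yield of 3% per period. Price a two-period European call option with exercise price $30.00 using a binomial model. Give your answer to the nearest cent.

Per-period risk-free factor R = e^0.12 = 1.1275; dividend-adjusted growth = e^(0.12−0.03) = 1.0942.
Risk-neutral probability p = (1.0942 − 0.9)/(1.35 − 0.9) = 0.1942/0.4500 = 0.4315
Terminal stock prices: S_uu = 45.56, S_ud = 30.38, S_dd = 20.25
Terminal payoffs (S − K): max(15.56, 0) = 15.56, max(0.375, 0) = 0.375, max(-9.75, 0) = 0
Node u (S = 33.75): V_u = e^(−0.12)·[0.4315·15.5625 + 0.5685·0.3750] = 6.1449
Node d (S = 22.5): V_d = e^(−0.12)·[0.4315·0.3750 + 0.5685·0.0000] = 0.1435
Node 0 (S = 25): V_0 = e^(−0.12)·[0.4315·6.1449 + 0.5685·0.1435] = 2.4241

$2.42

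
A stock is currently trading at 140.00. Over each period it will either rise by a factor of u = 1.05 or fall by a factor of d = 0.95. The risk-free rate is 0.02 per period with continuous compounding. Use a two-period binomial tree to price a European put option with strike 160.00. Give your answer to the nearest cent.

Risk-neutral probability p = (e^0.02 − 0.95)/(1.05 − 0.95) = 0.0702/0.1000 = 0.7020
Terminal stock prices: S_uu = 154.3, S_ud = 139.7, S_dd = 126.3
Terminal payoffs (K − S): max(5.65, 0) = 5.65, max(20.35, 0) = 20.35, max(33.65, 0) = 33.65
Node u (S = 147): V_u = e^(−0.02)·[0.7020·5.6500 + 0.2980·20.3500] = 9.8318
Node d (S = 133): V_d = e^(−0.02)·[0.7020·20.3500 + 0.2980·33.6500] = 23.8318
Node 0 (S = 140): V_0 = e^(−0.02)·[0.7020·9.8318 + 0.2980·23.8318] = 13.7263

13.73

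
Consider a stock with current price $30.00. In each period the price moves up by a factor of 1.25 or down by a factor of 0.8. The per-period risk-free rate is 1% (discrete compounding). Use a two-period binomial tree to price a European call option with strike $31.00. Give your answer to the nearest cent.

Risk-neutral probability p = (1 + 0.01 − 0.8)/(1.25 − 0.8) = 0.2100/0.4500 = 0.4667
Terminal stock prices: S_uu = 46.88, S_ud = 30, S_dd = 19.2
Terminal payoffs (S − K): max(15.88, 0) = 15.88, max(-1, 0) = 0, max(-11.8, 0) = 0
Node u (S = 37.5): V_u = 1/1.01·[0.4667·15.8750 + 0.5333·0.0000] = 7.3350
Node d (S = 24): V_d = 1/1.01·[0.4667·0.0000 + 0.5333·0.0000] = 0.0000
Node 0 (S = 30): V_0 = 1/1.01·[0.4667·7.3350 + 0.5333·0.0000] = 3.3891

$3.39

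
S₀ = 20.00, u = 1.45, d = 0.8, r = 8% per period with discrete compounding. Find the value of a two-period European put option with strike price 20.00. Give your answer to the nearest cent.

Risk-neutral probability p = (1 + 0.08 − 0.8)/(1.45 − 0.8) = 0.2800/0.6500 = 0.4308
Terminal stock prices: S_uu = 42.05, S_ud = 23.2, S_dd = 12.8
Terminal payoffs (K − S): max(-22.05, 0) = 0, max(-3.2, 0) = 0, max(7.2, 0) = 7.2
Node u (S = 29): V_u = 1/1.08·[0.4308·0.0000 + 0.5692·0.0000] = 0.0000
Node d (S = 16): V_d = 1/1.08·[0.4308·0.0000 + 0.5692·7.2000] = 3.7949
Node 0 (S = 20): V_0 = 1/1.08·[0.4308·0.0000 + 0.5692·3.7949] = 2.0001

2.00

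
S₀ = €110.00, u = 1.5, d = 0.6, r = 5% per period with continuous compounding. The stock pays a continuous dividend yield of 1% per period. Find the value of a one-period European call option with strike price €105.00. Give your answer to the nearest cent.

€27.95

Per-period risk-free factor R = e^0.05 = 1.0513; dividend-adjusted growth = e^(0.05−0.01) = 1.0408.
Risk-neutral probability p = (1.0408 − 0.6)/(1.5 − 0.6) = 0.4408/0.9000 = 0.4898
Terminal stock prices: S_u = 165, S_d = 66
Terminal payoffs (S − K): max(60, 0) = 60, max(-39, 0) = 0
Node 0 (S = 110): V_0 = e^(−0.05)·[0.4898·60.0000 + 0.5102·0.0000] = 27.9541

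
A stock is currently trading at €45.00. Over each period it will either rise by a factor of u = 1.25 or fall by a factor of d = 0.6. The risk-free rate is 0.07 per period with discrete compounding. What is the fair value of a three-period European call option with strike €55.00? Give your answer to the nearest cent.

€10.15

Risk-neutral probability p = (1 + 0.07 − 0.6)/(1.25 − 0.6) = 0.4700/0.6500 = 0.7231
Terminal stock prices: S_uuu = 87.89, S_uud = 42.19, S_udd = 20.25, S_ddd = 9.72
Terminal payoffs (S − K): max(32.89, 0) = 32.89, max(-12.81, 0) = 0, max(-34.75, 0) = 0, max(-45.28, 0) = 0
Node uu (S = 70.31): V_uu = 1/1.07·[0.7231·32.8906 + 0.2769·0.0000] = 22.2266
Node ud (S = 33.75): V_ud = 1/1.07·[0.7231·0.0000 + 0.2769·0.0000] = 0.0000
Node dd (S = 16.2): V_dd = 1/1.07·[0.7231·0.0000 + 0.2769·0.0000] = 0.0000
Node u (S = 56.25): V_u = 1/1.07·[0.7231·22.2266 + 0.2769·0.0000] = 15.0201
Node d (S = 27): V_d = 1/1.07·[0.7231·0.0000 + 0.2769·0.0000] = 0.0000
Node 0 (S = 45): V_0 = 1/1.07·[0.7231·15.0201 + 0.2769·0.0000] = 10.1502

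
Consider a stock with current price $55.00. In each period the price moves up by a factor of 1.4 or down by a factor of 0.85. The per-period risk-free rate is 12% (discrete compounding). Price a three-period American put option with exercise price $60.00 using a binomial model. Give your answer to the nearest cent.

Risk-neutral probability p = (1 + 0.12 − 0.85)/(1.4 − 0.85) = 0.2700/0.5500 = 0.4909
Terminal stock prices: S_uuu = 150.9, S_uud = 91.63, S_udd = 55.63, S_ddd = 33.78
Terminal payoffs (K − S): max(-90.92, 0) = 0, max(-31.63, 0) = 0, max(4.368, 0) = 4.368, max(26.22, 0) = 26.22
Node uu (S = 107.8): continuation = 1/1.12·[0.4909·0.0000 + 0.5091·0.0000] = 0.0000; exercise value = 0.0000 ≤ continuation, so V_uu = 0.0000
Node ud (S = 65.45): continuation = 1/1.12·[0.4909·0.0000 + 0.5091·4.3675] = 1.9852; exercise value = 0.0000 ≤ continuation, so V_ud = 1.9852
Node dd (S = 39.74): continuation = 1/1.12·[0.4909·4.3675 + 0.5091·26.2231] = 13.8339; exercise value = 20.2625 > continuation, so V_dd = 20.2625 (exercise)
Node u (S = 77): continuation = 1/1.12·[0.4909·0.0000 + 0.5091·1.9852] = 0.9024; exercise value = 0.0000 ≤ continuation, so V_u = 0.9024
Node d (S = 46.75): continuation = 1/1.12·[0.4909·1.9852 + 0.5091·20.2625] = 10.0804; exercise value = 13.2500 > continuation, so V_d = 13.2500 (exercise)
Node 0 (S = 55): continuation = 1/1.12·[0.4909·0.9024 + 0.5091·13.2500] = 6.4182; exercise value = 5.0000 ≤ continuation, so V_0 = 6.4182

$6.42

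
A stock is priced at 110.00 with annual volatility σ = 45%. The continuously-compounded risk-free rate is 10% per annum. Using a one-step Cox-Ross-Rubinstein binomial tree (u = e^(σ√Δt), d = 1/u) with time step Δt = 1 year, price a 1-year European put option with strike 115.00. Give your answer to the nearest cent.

20.20

CRR parameters: u = e^(σ√Δt) = e^(0.45·√1) = 1.5683, d = 1/u = 0.6376
Per-period rate: rΔt = 0.1·1 = 0.1, so R = e^0.1 = 1.1052
Risk-neutral probability p = (e^0.1 − 0.6376)/(1.5683 − 0.6376) = 0.4675/0.9307 = 0.5024
Terminal stock prices: S_u = 172.5, S_d = 70.14
Terminal payoffs (K − S): max(-57.51, 0) = 0, max(44.86, 0) = 44.86
Node 0 (S = 110): V_0 = e^(−0.1)·[0.5024·0.0000 + 0.4976·44.8609] = 20.1999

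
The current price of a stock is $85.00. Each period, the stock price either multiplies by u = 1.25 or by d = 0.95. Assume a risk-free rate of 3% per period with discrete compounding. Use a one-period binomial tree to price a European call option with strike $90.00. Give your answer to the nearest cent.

$4.21

Risk-neutral probability p = (1 + 0.03 − 0.95)/(1.25 − 0.95) = 0.0800/0.3000 = 0.2667
Terminal stock prices: S_u = 106.2, S_d = 80.75
Terminal payoffs (S − K): max(16.25, 0) = 16.25, max(-9.25, 0) = 0
Node 0 (S = 85): V_0 = 1/1.03·[0.2667·16.2500 + 0.7333·0.0000] = 4.2071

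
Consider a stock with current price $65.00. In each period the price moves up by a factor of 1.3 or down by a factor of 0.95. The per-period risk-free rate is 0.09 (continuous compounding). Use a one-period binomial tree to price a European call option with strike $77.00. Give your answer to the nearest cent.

Risk-neutral probability p = (e^0.09 − 0.95)/(1.3 − 0.95) = 0.1442/0.3500 = 0.4119
Terminal stock prices: S_u = 84.5, S_d = 61.75
Terminal payoffs (S − K): max(7.5, 0) = 7.5, max(-15.25, 0) = 0
Node 0 (S = 65): V_0 = e^(−0.09)·[0.4119·7.5000 + 0.5881·0.0000] = 2.8235

$2.82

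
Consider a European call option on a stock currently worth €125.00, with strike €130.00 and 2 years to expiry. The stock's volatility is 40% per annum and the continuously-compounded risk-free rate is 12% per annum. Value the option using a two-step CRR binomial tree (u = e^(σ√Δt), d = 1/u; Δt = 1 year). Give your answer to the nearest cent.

€36.10

CRR parameters: u = e^(σ√Δt) = e^(0.4·√1) = 1.4918, d = 1/u = 0.6703
Per-period rate: rΔt = 0.12·1 = 0.12, so R = e^0.12 = 1.1275
Risk-neutral probability p = (e^0.12 − 0.6703)/(1.4918 − 0.6703) = 0.4572/0.8215 = 0.5565
Terminal stock prices: S_uu = 278.2, S_ud = 125, S_dd = 56.17
Terminal payoffs (S − K): max(148.2, 0) = 148.2, max(-5, 0) = 0, max(-73.83, 0) = 0
Node u (S = 186.5): V_u = e^(−0.12)·[0.5565·148.1926 + 0.4435·0.0000] = 73.1451
Node d (S = 83.79): V_d = e^(−0.12)·[0.5565·0.0000 + 0.4435·0.0000] = 0.0000
Node 0 (S = 125): V_0 = e^(−0.12)·[0.5565·73.1451 + 0.4435·0.0000] = 36.1031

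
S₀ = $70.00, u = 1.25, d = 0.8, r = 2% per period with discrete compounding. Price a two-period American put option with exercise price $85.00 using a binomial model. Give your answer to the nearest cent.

Risk-neutral probability p = (1 + 0.02 − 0.8)/(1.25 − 0.8) = 0.2200/0.4500 = 0.4889
Terminal stock prices: S_uu = 109.4, S_ud = 70, S_dd = 44.8
Terminal payoffs (K − S): max(-24.38, 0) = 0, max(15, 0) = 15, max(40.2, 0) = 40.2
Node u (S = 87.5): continuation = 1/1.02·[0.4889·0.0000 + 0.5111·15.0000] = 7.5163; exercise value = 0.0000 ≤ continuation, so V_u = 7.5163
Node d (S = 56): continuation = 1/1.02·[0.4889·15.0000 + 0.5111·40.2000] = 27.3333; exercise value = 29.0000 > continuation, so V_d = 29.0000 (exercise)
Node 0 (S = 70): continuation = 1/1.02·[0.4889·7.5163 + 0.5111·29.0000] = 18.1342; exercise value = 15.0000 ≤ continuation, so V_0 = 18.1342

$18.13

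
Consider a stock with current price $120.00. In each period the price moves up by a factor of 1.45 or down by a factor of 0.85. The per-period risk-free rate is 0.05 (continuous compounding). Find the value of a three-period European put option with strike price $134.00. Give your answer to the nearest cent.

$18.40

Risk-neutral probability p = (e^0.05 − 0.85)/(1.45 − 0.85) = 0.2013/0.6000 = 0.3355
Terminal stock prices: S_uuu = 365.8, S_uud = 214.5, S_udd = 125.7, S_ddd = 73.69
Terminal payoffs (K − S): max(-231.8, 0) = 0, max(-80.46, 0) = 0, max(8.285, 0) = 8.285, max(60.31, 0) = 60.31
Node uu (S = 252.3): V_uu = e^(−0.05)·[0.3355·0.0000 + 0.6645·0.0000] = 0.0000
Node ud (S = 147.9): V_ud = e^(−0.05)·[0.3355·0.0000 + 0.6645·8.2850] = 5.2373
Node dd (S = 86.7): V_dd = e^(−0.05)·[0.3355·8.2850 + 0.6645·60.3050] = 40.7647
Node u (S = 174): V_u = e^(−0.05)·[0.3355·0.0000 + 0.6645·5.2373] = 3.3107
Node d (S = 102): V_d = e^(−0.05)·[0.3355·5.2373 + 0.6645·40.7647] = 27.4401
Node 0 (S = 120): V_0 = e^(−0.05)·[0.3355·3.3107 + 0.6645·27.4401] = 18.4023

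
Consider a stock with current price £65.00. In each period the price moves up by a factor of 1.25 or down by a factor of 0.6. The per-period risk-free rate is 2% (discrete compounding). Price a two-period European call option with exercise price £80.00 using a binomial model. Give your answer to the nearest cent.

£8.65

Risk-neutral probability p = (1 + 0.02 − 0.6)/(1.25 − 0.6) = 0.4200/0.6500 = 0.6462
Terminal stock prices: S_uu = 101.6, S_ud = 48.75, S_dd = 23.4
Terminal payoffs (S − K): max(21.56, 0) = 21.56, max(-31.25, 0) = 0, max(-56.6, 0) = 0
Node u (S = 81.25): V_u = 1/1.02·[0.6462·21.5625 + 0.3538·0.0000] = 13.6595
Node d (S = 39): V_d = 1/1.02·[0.6462·0.0000 + 0.3538·0.0000] = 0.0000
Node 0 (S = 65): V_0 = 1/1.02·[0.6462·13.6595 + 0.3538·0.0000] = 8.6531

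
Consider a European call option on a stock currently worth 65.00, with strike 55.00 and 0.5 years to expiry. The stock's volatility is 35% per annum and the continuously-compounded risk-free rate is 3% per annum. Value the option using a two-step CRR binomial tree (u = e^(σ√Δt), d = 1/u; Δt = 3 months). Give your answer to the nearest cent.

CRR parameters: u = e^(σ√Δt) = e^(0.35·√0.25) = 1.1912, d = 1/u = 0.8395
Per-period rate: rΔt = 0.03·0.25 = 0.0075, so R = e^0.0075 = 1.0075
Risk-neutral probability p = (e^0.0075 − 0.8395)/(1.1912 − 0.8395) = 0.1681/0.3518 = 0.4778
Terminal stock prices: S_uu = 92.24, S_ud = 65, S_dd = 45.8
Terminal payoffs (S − K): max(37.24, 0) = 37.24, max(10, 0) = 10, max(-9.195, 0) = 0
Node u (S = 77.43): V_u = e^(−0.0075)·[0.4778·37.2394 + 0.5222·10.0000] = 22.8420
Node d (S = 54.56): V_d = e^(−0.0075)·[0.4778·10.0000 + 0.5222·0.0000] = 4.7419
Node 0 (S = 65): V_0 = e^(−0.0075)·[0.4778·22.8420 + 0.5222·4.7419] = 13.2894

13.29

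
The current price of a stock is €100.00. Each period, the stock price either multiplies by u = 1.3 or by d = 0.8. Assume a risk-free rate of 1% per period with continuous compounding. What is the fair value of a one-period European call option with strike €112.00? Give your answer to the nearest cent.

Risk-neutral probability p = (e^0.01 − 0.8)/(1.3 − 0.8) = 0.2101/0.5000 = 0.4201
Terminal stock prices: S_u = 130, S_d = 80
Terminal payoffs (S − K): max(18, 0) = 18, max(-32, 0) = 0
Node 0 (S = 100): V_0 = e^(−0.01)·[0.4201·18.0000 + 0.5799·0.0000] = 7.4866

€7.49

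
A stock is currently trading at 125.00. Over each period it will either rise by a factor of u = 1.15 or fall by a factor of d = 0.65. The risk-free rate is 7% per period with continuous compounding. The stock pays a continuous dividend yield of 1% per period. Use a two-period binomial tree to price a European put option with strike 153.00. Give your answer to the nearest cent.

17.75

Per-period risk-free factor R = e^0.07 = 1.0725; dividend-adjusted growth = e^(0.07−0.01) = 1.0618.
Risk-neutral probability p = (1.0618 − 0.65)/(1.15 − 0.65) = 0.4118/0.5000 = 0.8237
Terminal stock prices: S_uu = 165.3, S_ud = 93.44, S_dd = 52.81
Terminal payoffs (K − S): max(-12.31, 0) = 0, max(59.56, 0) = 59.56, max(100.2, 0) = 100.2
Node u (S = 143.8): V_u = e^(−0.07)·[0.8237·0.0000 + 0.1763·59.5625] = 9.7924
Node d (S = 81.25): V_d = e^(−0.07)·[0.8237·59.5625 + 0.1763·100.1875] = 62.2147
Node 0 (S = 125): V_0 = e^(−0.07)·[0.8237·9.7924 + 0.1763·62.2147] = 17.7490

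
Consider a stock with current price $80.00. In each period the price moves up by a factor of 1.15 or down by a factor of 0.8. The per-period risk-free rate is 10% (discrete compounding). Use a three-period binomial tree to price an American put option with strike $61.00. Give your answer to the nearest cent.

$0.22

Risk-neutral probability p = (1 + 0.1 − 0.8)/(1.15 − 0.8) = 0.3000/0.3500 = 0.8571
Terminal stock prices: S_uuu = 121.7, S_uud = 84.64, S_udd = 58.88, S_ddd = 40.96
Terminal payoffs (K − S): max(-60.67, 0) = 0, max(-23.64, 0) = 0, max(2.12, 0) = 2.12, max(20.04, 0) = 20.04
Node uu (S = 105.8): continuation = 1/1.1·[0.8571·0.0000 + 0.1429·0.0000] = 0.0000; exercise value = 0.0000 ≤ continuation, so V_uu = 0.0000
Node ud (S = 73.6): continuation = 1/1.1·[0.8571·0.0000 + 0.1429·2.1200] = 0.2753; exercise value = 0.0000 ≤ continuation, so V_ud = 0.2753
Node dd (S = 51.2): continuation = 1/1.1·[0.8571·2.1200 + 0.1429·20.0400] = 4.2545; exercise value = 9.8000 > continuation, so V_dd = 9.8000 (exercise)
Node u (S = 92): continuation = 1/1.1·[0.8571·0.0000 + 0.1429·0.2753] = 0.0358; exercise value = 0.0000 ≤ continuation, so V_u = 0.0358
Node d (S = 64): continuation = 1/1.1·[0.8571·0.2753 + 0.1429·9.8000] = 1.4873; exercise value = 0.0000 ≤ continuation, so V_d = 1.4873
Node 0 (S = 80): continuation = 1/1.1·[0.8571·0.0358 + 0.1429·1.4873] = 0.2210; exercise value = 0.0000 ≤ continuation, so V_0 = 0.2210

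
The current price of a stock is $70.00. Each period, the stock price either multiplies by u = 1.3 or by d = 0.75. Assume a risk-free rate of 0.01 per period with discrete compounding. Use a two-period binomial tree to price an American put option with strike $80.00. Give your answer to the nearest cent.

Risk-neutral probability p = (1 + 0.01 − 0.75)/(1.3 − 0.75) = 0.2600/0.5500 = 0.4727
Terminal stock prices: S_uu = 118.3, S_ud = 68.25, S_dd = 39.38
Terminal payoffs (K − S): max(-38.3, 0) = 0, max(11.75, 0) = 11.75, max(40.62, 0) = 40.62
Node u (S = 91): continuation = 1/1.01·[0.4727·0.0000 + 0.5273·11.7500] = 6.1341; exercise value = 0.0000 ≤ continuation, so V_u = 6.1341
Node d (S = 52.5): continuation = 1/1.01·[0.4727·11.7500 + 0.5273·40.6250] = 26.7079; exercise value = 27.5000 > continuation, so V_d = 27.5000 (exercise)
Node 0 (S = 70): continuation = 1/1.01·[0.4727·6.1341 + 0.5273·27.5000] = 17.2275; exercise value = 10.0000 ≤ continuation, so V_0 = 17.2275

$17.23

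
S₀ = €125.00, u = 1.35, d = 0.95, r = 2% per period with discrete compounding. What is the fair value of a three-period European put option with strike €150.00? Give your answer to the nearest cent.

Risk-neutral probability p = (1 + 0.02 − 0.95)/(1.35 − 0.95) = 0.0700/0.4000 = 0.1750
Terminal stock prices: S_uuu = 307.5, S_uud = 216.4, S_udd = 152.3, S_ddd = 107.2
Terminal payoffs (K − S): max(-157.5, 0) = 0, max(-66.42, 0) = 0, max(-2.297, 0) = 0, max(42.83, 0) = 42.83
Node uu (S = 227.8): V_uu = 1/1.02·[0.1750·0.0000 + 0.8250·0.0000] = 0.0000
Node ud (S = 160.3): V_ud = 1/1.02·[0.1750·0.0000 + 0.8250·0.0000] = 0.0000
Node dd (S = 112.8): V_dd = 1/1.02·[0.1750·0.0000 + 0.8250·42.8281] = 34.6404
Node u (S = 168.8): V_u = 1/1.02·[0.1750·0.0000 + 0.8250·0.0000] = 0.0000
Node d (S = 118.8): V_d = 1/1.02·[0.1750·0.0000 + 0.8250·34.6404] = 28.0180
Node 0 (S = 125): V_0 = 1/1.02·[0.1750·0.0000 + 0.8250·28.0180] = 22.6616

€22.66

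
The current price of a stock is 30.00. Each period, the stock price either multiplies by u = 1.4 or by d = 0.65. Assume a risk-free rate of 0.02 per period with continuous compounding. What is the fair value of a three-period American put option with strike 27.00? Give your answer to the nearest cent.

5.74

Risk-neutral probability p = (e^0.02 − 0.65)/(1.4 − 0.65) = 0.3702/0.7500 = 0.4936
Terminal stock prices: S_uuu = 82.32, S_uud = 38.22, S_udd = 17.75, S_ddd = 8.239
Terminal payoffs (K − S): max(-55.32, 0) = 0, max(-11.22, 0) = 0, max(9.255, 0) = 9.255, max(18.76, 0) = 18.76
Node uu (S = 58.8): continuation = e^(−0.02)·[0.4936·0.0000 + 0.5064·0.0000] = 0.0000; exercise value = 0.0000 ≤ continuation, so V_uu = 0.0000
Node ud (S = 27.3): continuation = e^(−0.02)·[0.4936·0.0000 + 0.5064·9.2550] = 4.5939; exercise value = 0.0000 ≤ continuation, so V_ud = 4.5939
Node dd (S = 12.68): continuation = e^(−0.02)·[0.4936·9.2550 + 0.5064·18.7613] = 13.7904; exercise value = 14.3250 > continuation, so V_dd = 14.3250 (exercise)
Node u (S = 42): continuation = e^(−0.02)·[0.4936·0.0000 + 0.5064·4.5939] = 2.2803; exercise value = 0.0000 ≤ continuation, so V_u = 2.2803
Node d (S = 19.5): continuation = e^(−0.02)·[0.4936·4.5939 + 0.5064·14.3250] = 9.3332; exercise value = 7.5000 ≤ continuation, so V_d = 9.3332
Node 0 (S = 30): continuation = e^(−0.02)·[0.4936·2.2803 + 0.5064·9.3332] = 5.7360; exercise value = 0.0000 ≤ continuation, so V_0 = 5.7360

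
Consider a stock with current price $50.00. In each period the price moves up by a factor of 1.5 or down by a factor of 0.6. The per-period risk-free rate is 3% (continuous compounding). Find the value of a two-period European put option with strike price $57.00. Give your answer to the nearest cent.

$15.64

Risk-neutral probability p = (e^0.03 − 0.6)/(1.5 − 0.6) = 0.4305/0.9000 = 0.4783
Terminal stock prices: S_uu = 112.5, S_ud = 45, S_dd = 18
Terminal payoffs (K − S): max(-55.5, 0) = 0, max(12, 0) = 12, max(39, 0) = 39
Node u (S = 75): V_u = e^(−0.03)·[0.4783·0.0000 + 0.5217·12.0000] = 6.0756
Node d (S = 30): V_d = e^(−0.03)·[0.4783·12.0000 + 0.5217·39.0000] = 25.3154
Node 0 (S = 50): V_0 = e^(−0.03)·[0.4783·6.0756 + 0.5217·25.3154] = 15.6371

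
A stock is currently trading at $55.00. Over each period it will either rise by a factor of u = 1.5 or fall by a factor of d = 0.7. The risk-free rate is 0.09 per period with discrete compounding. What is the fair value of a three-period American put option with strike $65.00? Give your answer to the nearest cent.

Risk-neutral probability p = (1 + 0.09 − 0.7)/(1.5 − 0.7) = 0.3900/0.8000 = 0.4875
Terminal stock prices: S_uuu = 185.6, S_uud = 86.62, S_udd = 40.42, S_ddd = 18.86
Terminal payoffs (K − S): max(-120.6, 0) = 0, max(-21.62, 0) = 0, max(24.58, 0) = 24.58, max(46.14, 0) = 46.14
Node uu (S = 123.8): continuation = 1/1.09·[0.4875·0.0000 + 0.5125·0.0000] = 0.0000; exercise value = 0.0000 ≤ continuation, so V_uu = 0.0000
Node ud (S = 57.75): continuation = 1/1.09·[0.4875·0.0000 + 0.5125·24.5750] = 11.5548; exercise value = 7.2500 ≤ continuation, so V_ud = 11.5548
Node dd (S = 26.95): continuation = 1/1.09·[0.4875·24.5750 + 0.5125·46.1350] = 32.6830; exercise value = 38.0500 > continuation, so V_dd = 38.0500 (exercise)
Node u (S = 82.5): continuation = 1/1.09·[0.4875·0.0000 + 0.5125·11.5548] = 5.4329; exercise value = 0.0000 ≤ continuation, so V_u = 5.4329
Node d (S = 38.5): continuation = 1/1.09·[0.4875·11.5548 + 0.5125·38.0500] = 23.0583; exercise value = 26.5000 > continuation, so V_d = 26.5000 (exercise)
Node 0 (S = 55): continuation = 1/1.09·[0.4875·5.4329 + 0.5125·26.5000] = 14.8897; exercise value = 10.0000 ≤ continuation, so V_0 = 14.8897

$14.89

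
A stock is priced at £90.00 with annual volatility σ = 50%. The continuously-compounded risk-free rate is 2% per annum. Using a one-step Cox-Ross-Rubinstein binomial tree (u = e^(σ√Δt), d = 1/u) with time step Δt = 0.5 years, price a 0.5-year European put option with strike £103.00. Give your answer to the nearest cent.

CRR parameters: u = e^(σ√Δt) = e^(0.5·√0.5) = 1.4241, d = 1/u = 0.7022
Per-period rate: rΔt = 0.02·0.5 = 0.01, so R = e^0.01 = 1.0101
Risk-neutral probability p = (e^0.01 − 0.7022)/(1.4241 − 0.7022) = 0.3079/0.7219 = 0.4264
Terminal stock prices: S_u = 128.2, S_d = 63.2
Terminal payoffs (K − S): max(-25.17, 0) = 0, max(39.8, 0) = 39.8
Node 0 (S = 90): V_0 = e^(−0.01)·[0.4264·0.0000 + 0.5736·39.8030] = 22.6022

£22.60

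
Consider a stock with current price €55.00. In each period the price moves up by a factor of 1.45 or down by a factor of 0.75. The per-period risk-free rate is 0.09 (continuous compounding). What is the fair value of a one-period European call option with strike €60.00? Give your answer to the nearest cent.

Risk-neutral probability p = (e^0.09 − 0.75)/(1.45 − 0.75) = 0.3442/0.7000 = 0.4917
Terminal stock prices: S_u = 79.75, S_d = 41.25
Terminal payoffs (S − K): max(19.75, 0) = 19.75, max(-18.75, 0) = 0
Node 0 (S = 55): V_0 = e^(−0.09)·[0.4917·19.7500 + 0.5083·0.0000] = 8.8748

€8.87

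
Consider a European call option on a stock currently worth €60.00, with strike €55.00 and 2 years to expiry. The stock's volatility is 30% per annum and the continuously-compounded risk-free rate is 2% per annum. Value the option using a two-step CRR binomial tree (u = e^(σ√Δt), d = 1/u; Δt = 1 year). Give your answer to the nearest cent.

CRR parameters: u = e^(σ√Δt) = e^(0.3·√1) = 1.3499, d = 1/u = 0.7408
Per-period rate: rΔt = 0.02·1 = 0.02, so R = e^0.02 = 1.0202
Risk-neutral probability p = (e^0.02 − 0.7408)/(1.3499 − 0.7408) = 0.2794/0.6090 = 0.4587
Terminal stock prices: S_uu = 109.3, S_ud = 60, S_dd = 32.93
Terminal payoffs (S − K): max(54.33, 0) = 54.33, max(5, 0) = 5, max(-22.07, 0) = 0
Node u (S = 80.99): V_u = e^(−0.02)·[0.4587·54.3271 + 0.5413·5.0000] = 27.0806
Node d (S = 44.45): V_d = e^(−0.02)·[0.4587·5.0000 + 0.5413·0.0000] = 2.2482
Node 0 (S = 60): V_0 = e^(−0.02)·[0.4587·27.0806 + 0.5413·2.2482] = 13.3694

€13.37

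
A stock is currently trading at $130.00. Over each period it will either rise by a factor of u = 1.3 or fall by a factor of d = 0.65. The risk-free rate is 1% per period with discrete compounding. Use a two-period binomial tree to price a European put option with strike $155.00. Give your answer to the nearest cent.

$41.40

Risk-neutral probability p = (1 + 0.01 − 0.65)/(1.3 − 0.65) = 0.3600/0.6500 = 0.5538
Terminal stock prices: S_uu = 219.7, S_ud = 109.9, S_dd = 54.93
Terminal payoffs (K − S): max(-64.7, 0) = 0, max(45.15, 0) = 45.15, max(100.1, 0) = 100.1
Node u (S = 169): V_u = 1/1.01·[0.5538·0.0000 + 0.4462·45.1500] = 19.9444
Node d (S = 84.5): V_d = 1/1.01·[0.5538·45.1500 + 0.4462·100.0750] = 68.9653
Node 0 (S = 130): V_0 = 1/1.01·[0.5538·19.9444 + 0.4462·68.9653] = 41.4013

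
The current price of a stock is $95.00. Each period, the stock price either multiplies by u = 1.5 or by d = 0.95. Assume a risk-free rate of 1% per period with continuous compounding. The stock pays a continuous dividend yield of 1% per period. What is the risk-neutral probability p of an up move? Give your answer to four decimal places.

p = 0.0909

Per-period risk-free factor R = e^0.01 = 1.0101; dividend-adjusted growth = e^(0.01−0.01) = 1.0000.
Risk-neutral probability p = (1.0000 − 0.95)/(1.5 − 0.95) = 0.0500/0.5500 = 0.0909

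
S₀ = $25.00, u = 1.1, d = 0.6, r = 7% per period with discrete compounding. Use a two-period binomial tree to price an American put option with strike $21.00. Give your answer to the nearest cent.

Risk-neutral probability p = (1 + 0.07 − 0.6)/(1.1 − 0.6) = 0.4700/0.5000 = 0.9400
Terminal stock prices: S_uu = 30.25, S_ud = 16.5, S_dd = 9
Terminal payoffs (K − S): max(-9.25, 0) = 0, max(4.5, 0) = 4.5, max(12, 0) = 12
Node u (S = 27.5): continuation = 1/1.07·[0.9400·0.0000 + 0.0600·4.5000] = 0.2523; exercise value = 0.0000 ≤ continuation, so V_u = 0.2523
Node d (S = 15): continuation = 1/1.07·[0.9400·4.5000 + 0.0600·12.0000] = 4.6262; exercise value = 6.0000 > continuation, so V_d = 6.0000 (exercise)
Node 0 (S = 25): continuation = 1/1.07·[0.9400·0.2523 + 0.0600·6.0000] = 0.5581; exercise value = 0.0000 ≤ continuation, so V_0 = 0.5581

$0.56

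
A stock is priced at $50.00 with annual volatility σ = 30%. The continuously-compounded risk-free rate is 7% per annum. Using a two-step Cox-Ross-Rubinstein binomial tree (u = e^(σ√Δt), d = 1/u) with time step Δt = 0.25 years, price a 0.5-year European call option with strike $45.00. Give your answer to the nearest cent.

CRR parameters: u = e^(σ√Δt) = e^(0.3·√0.25) = 1.1618, d = 1/u = 0.8607
Per-period rate: rΔt = 0.07·0.25 = 0.0175, so R = e^0.0175 = 1.0177
Risk-neutral probability p = (e^0.0175 − 0.8607)/(1.1618 − 0.8607) = 0.1569/0.3011 = 0.5212
Terminal stock prices: S_uu = 67.49, S_ud = 50, S_dd = 37.04
Terminal payoffs (S − K): max(22.49, 0) = 22.49, max(5, 0) = 5, max(-7.959, 0) = 0
Node u (S = 58.09): V_u = e^(−0.0175)·[0.5212·22.4929 + 0.4788·5.0000] = 13.8724
Node d (S = 43.04): V_d = e^(−0.0175)·[0.5212·5.0000 + 0.4788·0.0000] = 2.5608
Node 0 (S = 50): V_0 = e^(−0.0175)·[0.5212·13.8724 + 0.4788·2.5608] = 8.3096

$8.31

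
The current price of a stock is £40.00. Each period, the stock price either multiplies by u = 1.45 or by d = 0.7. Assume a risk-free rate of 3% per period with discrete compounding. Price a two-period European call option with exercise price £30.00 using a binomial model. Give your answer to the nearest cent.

£14.80

Risk-neutral probability p = (1 + 0.03 − 0.7)/(1.45 − 0.7) = 0.3300/0.7500 = 0.4400
Terminal stock prices: S_uu = 84.1, S_ud = 40.6, S_dd = 19.6
Terminal payoffs (S − K): max(54.1, 0) = 54.1, max(10.6, 0) = 10.6, max(-10.4, 0) = 0
Node u (S = 58): V_u = 1/1.03·[0.4400·54.1000 + 0.5600·10.6000] = 28.8738
Node d (S = 28): V_d = 1/1.03·[0.4400·10.6000 + 0.5600·0.0000] = 4.5282
Node 0 (S = 40): V_0 = 1/1.03·[0.4400·28.8738 + 0.5600·4.5282] = 14.7963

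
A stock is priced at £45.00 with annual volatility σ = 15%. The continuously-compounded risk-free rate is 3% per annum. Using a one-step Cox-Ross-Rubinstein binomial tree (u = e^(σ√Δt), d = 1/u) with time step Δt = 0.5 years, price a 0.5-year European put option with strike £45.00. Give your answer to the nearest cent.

CRR parameters: u = e^(σ√Δt) = e^(0.15·√0.5) = 1.1119, d = 1/u = 0.8994
Per-period rate: rΔt = 0.03·0.5 = 0.015, so R = e^0.015 = 1.0151
Risk-neutral probability p = (e^0.015 − 0.8994)/(1.1119 − 0.8994) = 0.1157/0.2125 = 0.5446
Terminal stock prices: S_u = 50.04, S_d = 40.47
Terminal payoffs (K − S): max(-5.035, 0) = 0, max(4.529, 0) = 4.529
Node 0 (S = 45): V_0 = e^(−0.015)·[0.5446·0.0000 + 0.4554·4.5286] = 2.0315

£2.03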